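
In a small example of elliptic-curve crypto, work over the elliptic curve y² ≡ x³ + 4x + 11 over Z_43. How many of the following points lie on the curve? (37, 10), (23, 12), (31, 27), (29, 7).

3

(37, 10): 10² ≡ 14, rhs ≡ 29 → off.
(23, 12): 12² ≡ 15, rhs ≡ 15 → on.
(31, 27): 27² ≡ 41, rhs ≡ 41 → on.
(29, 7): 7² ≡ 6, rhs ≡ 6 → on.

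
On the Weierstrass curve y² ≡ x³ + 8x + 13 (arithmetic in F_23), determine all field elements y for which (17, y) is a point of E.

5, 18

x³ + 8x + 13 = 5062 ≡ 2 (mod 23).
Square roots of 2 mod 23: 5 and 18 (since 5² = 25 ≡ 2).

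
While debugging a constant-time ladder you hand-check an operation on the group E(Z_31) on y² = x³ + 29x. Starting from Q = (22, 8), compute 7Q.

Double-and-add on 7 = (111)₂. Start with Q = (22, 8) for the leading 1-bit.
double: tangent at (22, 8): λ = (3·22² + 29)/(2·8) ≡ 24/16. 16⁻¹ ≡ 2 (mod 31), so λ ≡ 24·2 ≡ 17.
  x = λ² - 22 - 22 = 289 - 44 ≡ 28; y = λ·(22 - 28) - 8 ≡ 14. → (28, 14)
add Q: (28, 14) + (22, 8). λ = (8 - 14)/(22 - 28) ≡ 25/25 mod 31. 25⁻¹ ≡ 5 (mod 31), so λ ≡ 1.
  x = λ² - 28 - 22 = 1 - 50 ≡ 13; y = λ·(28 - 13) - 14 ≡ 1. → (13, 1)
double: tangent at (13, 1): λ = (3·13² + 29)/(2·1) ≡ 9/2. 2⁻¹ ≡ 16 (mod 31), so λ ≡ 9·16 ≡ 20.
  x = λ² - 13 - 13 = 400 - 26 ≡ 2; y = λ·(13 - 2) - 1 ≡ 2. → (2, 2)
add Q: (2, 2) + (22, 8). λ = (8 - 2)/(22 - 2) ≡ 6/20 mod 31. 20⁻¹ ≡ 14 (mod 31), so λ ≡ 22.
  x = λ² - 2 - 22 = 484 - 24 ≡ 26; y = λ·(2 - 26) - 2 ≡ 28. → (26, 28)

(26, 28)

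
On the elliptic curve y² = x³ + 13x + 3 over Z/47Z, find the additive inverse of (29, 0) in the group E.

-(29, 0) = (29, -0 mod 47) = (29, 0).

(29, 0)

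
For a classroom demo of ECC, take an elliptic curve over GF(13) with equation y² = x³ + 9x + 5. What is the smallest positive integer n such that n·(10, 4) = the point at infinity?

3

2P: tangent at (10, 4): λ = (3·10² + 9)/(2·4) ≡ 10/8. 8⁻¹ ≡ 5 (mod 13), so λ ≡ 10·5 ≡ 11.
  x = λ² - 10 - 10 = 121 - 20 ≡ 10; y = λ·(10 - 10) - 4 ≡ 9. → (10, 9)
3P: (10, 9) + (10, 4): same x and y₁ ≡ -y₂, so the sum is the point at infinity.
3P = the point at infinity, so the order is 3.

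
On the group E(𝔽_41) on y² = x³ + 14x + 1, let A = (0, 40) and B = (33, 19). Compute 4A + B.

(5, 14)

First 4A:
Repeated addition: build up to 4A.
2A: tangent at (0, 40): λ = (3·0² + 14)/(2·40) ≡ 14/39. 39⁻¹ ≡ 20 (mod 41) since 39·20 = 780 ≡ 1, so λ ≡ 14·20 ≡ 34.
  x = λ² - 0 - 0 = 1156 - 0 ≡ 8; y = λ·(0 - 8) - 40 ≡ 16. → (8, 16)
3A: (8, 16) + (0, 40). λ = (40 - 16)/(0 - 8) ≡ 24/33 mod 41. 33⁻¹ ≡ 5 (mod 41), so λ ≡ 38.
  x = λ² - 8 - 0 = 1444 - 8 ≡ 1; y = λ·(8 - 1) - 16 ≡ 4. → (1, 4)
4A: (1, 4) + (0, 40). λ = (40 - 4)/(0 - 1) ≡ 36/40 mod 41. 40⁻¹ ≡ 40 (mod 41), so λ ≡ 5.
  x = λ² - 1 - 0 = 25 - 1 ≡ 24; y = λ·(1 - 24) - 4 ≡ 4. → (24, 4)
4A = (24, 4).
Finally 4A + B:
(24, 4) + (33, 19). λ = (19 - 4)/(33 - 24) ≡ 15/9 mod 41. 9⁻¹ ≡ 32 (mod 41), so λ ≡ 29.
  x = λ² - 24 - 33 = 841 - 57 ≡ 5; y = λ·(24 - 5) - 4 ≡ 14. → (5, 14)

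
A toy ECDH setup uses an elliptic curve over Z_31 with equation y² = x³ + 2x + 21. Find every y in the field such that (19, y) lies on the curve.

x³ + 2x + 21 = 6918 ≡ 5 (mod 31).
Square roots of 5 mod 31: 6 and 25 (since 6² = 36 ≡ 5).

6, 25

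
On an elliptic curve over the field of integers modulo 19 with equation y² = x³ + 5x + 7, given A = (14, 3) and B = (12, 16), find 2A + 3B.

First 2A:
Repeated addition: build up to 2A.
2A: tangent at (14, 3): λ = (3·14² + 5)/(2·3) ≡ 4/6. 6⁻¹ ≡ 16 (mod 19) since 6·16 = 96 ≡ 1, so λ ≡ 4·16 ≡ 7.
  x = λ² - 14 - 14 = 49 - 28 ≡ 2; y = λ·(14 - 2) - 3 ≡ 5. → (2, 5)
2A = (2, 5).
Next 3B:
Repeated addition: build up to 3B.
2B: tangent at (12, 16): λ = (3·12² + 5)/(2·16) ≡ 0/13. 13⁻¹ ≡ 3 (mod 19) since 13·3 = 39 ≡ 1, so λ ≡ 0·3 ≡ 0.
  x = λ² - 12 - 12 = 0 - 24 ≡ 14; y = λ·(12 - 14) - 16 ≡ 3. → (14, 3)
3B: (14, 3) + (12, 16). λ = (16 - 3)/(12 - 14) ≡ 13/17 mod 19. 17⁻¹ ≡ 9 (mod 19) since 17·9 = 153 ≡ 1, so λ ≡ 3.
  x = λ² - 14 - 12 = 9 - 26 ≡ 2; y = λ·(14 - 2) - 3 ≡ 14. → (2, 14)
3B = (2, 14).
Finally 2A + 3B:
(2, 5) + (2, 14): same x and y₁ ≡ -y₂, so the sum is the point at infinity.

O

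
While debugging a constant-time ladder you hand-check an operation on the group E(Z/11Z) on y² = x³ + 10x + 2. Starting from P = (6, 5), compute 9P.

Repeated addition: build up to 9P.
2P: tangent at (6, 5): λ = (3·6² + 10)/(2·5) ≡ 8/10. 10⁻¹ ≡ 10 (mod 11), so λ ≡ 8·10 ≡ 3.
  x = λ² - 6 - 6 = 9 - 12 ≡ 8; y = λ·(6 - 8) - 5 ≡ 0. → (8, 0)
3P: (8, 0) + (6, 5). λ = (5 - 0)/(6 - 8) ≡ 5/9 mod 11. 9⁻¹ ≡ 5 (mod 11), so λ ≡ 3.
  x = λ² - 8 - 6 = 9 - 14 ≡ 6; y = λ·(8 - 6) - 0 ≡ 6. → (6, 6)
4P: (6, 6) + (6, 5): same x and y₁ ≡ -y₂, so the sum is the point at infinity.
5P: the point at infinity + (6, 5) = (6, 5) (identity).
6P: tangent at (6, 5): λ = (3·6² + 10)/(2·5) ≡ 8/10. 10⁻¹ ≡ 10 (mod 11), so λ ≡ 8·10 ≡ 3.
  x = λ² - 6 - 6 = 9 - 12 ≡ 8; y = λ·(6 - 8) - 5 ≡ 0. → (8, 0)
7P: (8, 0) + (6, 5). λ = (5 - 0)/(6 - 8) ≡ 5/9 mod 11. 9⁻¹ ≡ 5 (mod 11), so λ ≡ 3.
  x = λ² - 8 - 6 = 9 - 14 ≡ 6; y = λ·(8 - 6) - 0 ≡ 6. → (6, 6)
8P: (6, 6) + (6, 5): same x and y₁ ≡ -y₂, so the sum is the point at infinity.
9P: the point at infinity + (6, 5) = (6, 5) (identity).

(6, 5)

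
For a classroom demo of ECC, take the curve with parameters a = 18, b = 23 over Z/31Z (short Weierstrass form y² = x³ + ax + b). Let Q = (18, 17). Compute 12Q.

Double-and-add on 12 = (1100)₂. Start with Q = (18, 17) for the leading 1-bit.
double: tangent at (18, 17): λ = (3·18² + 18)/(2·17) ≡ 29/3. 3⁻¹ ≡ 21 (mod 31), so λ ≡ 29·21 ≡ 20.
  x = λ² - 18 - 18 = 400 - 36 ≡ 23; y = λ·(18 - 23) - 17 ≡ 7. → (23, 7)
add Q: (23, 7) + (18, 17). λ = (17 - 7)/(18 - 23) ≡ 10/26 mod 31. 26⁻¹ ≡ 6 (mod 31) since 26·6 = 156 ≡ 1, so λ ≡ 29.
  x = λ² - 23 - 18 = 841 - 41 ≡ 25; y = λ·(23 - 25) - 7 ≡ 28. → (25, 28)
double: tangent at (25, 28): λ = (3·25² + 18)/(2·28) ≡ 2/25. 25⁻¹ ≡ 5 (mod 31), so λ ≡ 2·5 ≡ 10.
  x = λ² - 25 - 25 = 100 - 50 ≡ 19; y = λ·(25 - 19) - 28 ≡ 1. → (19, 1)
double: tangent at (19, 1): λ = (3·19² + 18)/(2·1) ≡ 16/2. 2⁻¹ ≡ 16 (mod 31) since 2·16 = 32 ≡ 1, so λ ≡ 16·16 ≡ 8.
  x = λ² - 19 - 19 = 64 - 38 ≡ 26; y = λ·(19 - 26) - 1 ≡ 5. → (26, 5)

(26, 5)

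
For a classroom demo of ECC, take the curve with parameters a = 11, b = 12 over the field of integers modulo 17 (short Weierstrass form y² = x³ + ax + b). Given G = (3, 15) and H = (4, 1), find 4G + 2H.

O

First 4G:
Repeated addition: build up to 4G.
2G: tangent at (3, 15): λ = (3·3² + 11)/(2·15) ≡ 4/13. 13⁻¹ ≡ 4 (mod 17) since 13·4 = 52 ≡ 1, so λ ≡ 4·4 ≡ 16.
  x = λ² - 3 - 3 = 256 - 6 ≡ 12; y = λ·(3 - 12) - 15 ≡ 11. → (12, 11)
3G: (12, 11) + (3, 15). λ = (15 - 11)/(3 - 12) ≡ 4/8 mod 17. 8⁻¹ ≡ 15 (mod 17), so λ ≡ 9.
  x = λ² - 12 - 3 = 81 - 15 ≡ 15; y = λ·(12 - 15) - 11 ≡ 13. → (15, 13)
4G: (15, 13) + (3, 15). λ = (15 - 13)/(3 - 15) ≡ 2/5 mod 17. 5⁻¹ ≡ 7 (mod 17), so λ ≡ 14.
  x = λ² - 15 - 3 = 196 - 18 ≡ 8; y = λ·(15 - 8) - 13 ≡ 0. → (8, 0)
4G = (8, 0).
Next 2H:
Repeated addition: build up to 2H.
2H: tangent at (4, 1): λ = (3·4² + 11)/(2·1) ≡ 8/2. 2⁻¹ ≡ 9 (mod 17) since 2·9 = 18 ≡ 1, so λ ≡ 8·9 ≡ 4.
  x = λ² - 4 - 4 = 16 - 8 ≡ 8; y = λ·(4 - 8) - 1 ≡ 0. → (8, 0)
2H = (8, 0).
Finally 4G + 2H:
(8, 0) + (8, 0): same x and y₁ ≡ -y₂, so the sum is the point at infinity.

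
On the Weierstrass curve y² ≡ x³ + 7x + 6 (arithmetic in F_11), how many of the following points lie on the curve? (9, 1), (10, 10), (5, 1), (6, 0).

(9, 1): 1² ≡ 1, rhs ≡ 6 → off.
(10, 10): 10² ≡ 1, rhs ≡ 9 → off.
(5, 1): 1² ≡ 1, rhs ≡ 1 → on.
(6, 0): 0² ≡ 0, rhs ≡ 0 → on.

2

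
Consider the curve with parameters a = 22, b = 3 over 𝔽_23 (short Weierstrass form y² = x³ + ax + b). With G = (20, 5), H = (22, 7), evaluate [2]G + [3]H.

First 2G:
Repeated addition: build up to 2G.
2G: tangent at (20, 5): λ = (3·20² + 22)/(2·5) ≡ 3/10. 10⁻¹ ≡ 7 (mod 23), so λ ≡ 3·7 ≡ 21.
  x = λ² - 20 - 20 = 441 - 40 ≡ 10; y = λ·(20 - 10) - 5 ≡ 21. → (10, 21)
2G = (10, 21).
Next 3H:
Repeated addition: build up to 3H.
2H: tangent at (22, 7): λ = (3·22² + 22)/(2·7) ≡ 2/14. 14⁻¹ ≡ 5 (mod 23), so λ ≡ 2·5 ≡ 10.
  x = λ² - 22 - 22 = 100 - 44 ≡ 10; y = λ·(22 - 10) - 7 ≡ 21. → (10, 21)
3H: (10, 21) + (22, 7). λ = (7 - 21)/(22 - 10) ≡ 9/12 mod 23. 12⁻¹ ≡ 2 (mod 23), so λ ≡ 18.
  x = λ² - 10 - 22 = 324 - 32 ≡ 16; y = λ·(10 - 16) - 21 ≡ 9. → (16, 9)
3H = (16, 9).
Finally 2G + 3H:
(10, 21) + (16, 9). λ = (9 - 21)/(16 - 10) ≡ 11/6 mod 23. 6⁻¹ ≡ 4 (mod 23), so λ ≡ 21.
  x = λ² - 10 - 16 = 441 - 26 ≡ 1; y = λ·(10 - 1) - 21 ≡ 7. → (1, 7)

(1, 7)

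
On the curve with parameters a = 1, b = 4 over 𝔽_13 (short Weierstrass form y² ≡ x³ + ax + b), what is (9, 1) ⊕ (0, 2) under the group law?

(0, 11)

(9, 1) + (0, 2). λ = (2 - 1)/(0 - 9) ≡ 1/4 mod 13. 4⁻¹ ≡ 10 (mod 13) since 4·10 = 40 ≡ 1, so λ ≡ 10.
  x = λ² - 9 - 0 = 100 - 9 ≡ 0; y = λ·(9 - 0) - 1 ≡ 11. → (0, 11)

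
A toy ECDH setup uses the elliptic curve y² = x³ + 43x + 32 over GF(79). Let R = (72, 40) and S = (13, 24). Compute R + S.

(61, 46)

(72, 40) + (13, 24). λ = (24 - 40)/(13 - 72) ≡ 63/20 mod 79. 20⁻¹ ≡ 4 (mod 79), so λ ≡ 15.
  x = λ² - 72 - 13 = 225 - 85 ≡ 61; y = λ·(72 - 61) - 40 ≡ 46. → (61, 46)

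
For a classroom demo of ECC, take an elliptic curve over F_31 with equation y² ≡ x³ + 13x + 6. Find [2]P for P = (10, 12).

tangent at (10, 12): λ = (3·10² + 13)/(2·12) ≡ 3/24. 24⁻¹ ≡ 22 (mod 31), so λ ≡ 3·22 ≡ 4.
  x = λ² - 10 - 10 = 16 - 20 ≡ 27; y = λ·(10 - 27) - 12 ≡ 13. → (27, 13)

(27, 13)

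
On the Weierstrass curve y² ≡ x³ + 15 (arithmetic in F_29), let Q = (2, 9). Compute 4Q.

Repeated addition: build up to 4Q.
2Q: tangent at (2, 9): λ = (3·2² + 0)/(2·9) ≡ 12/18. 18⁻¹ ≡ 21 (mod 29) since 18·21 = 378 ≡ 1, so λ ≡ 12·21 ≡ 20.
  x = λ² - 2 - 2 = 400 - 4 ≡ 19; y = λ·(2 - 19) - 9 ≡ 28. → (19, 28)
3Q: (19, 28) + (2, 9). λ = (9 - 28)/(2 - 19) ≡ 10/12 mod 29. 12⁻¹ ≡ 17 (mod 29), so λ ≡ 25.
  x = λ² - 19 - 2 = 625 - 21 ≡ 24; y = λ·(19 - 24) - 28 ≡ 21. → (24, 21)
4Q: (24, 21) + (2, 9). λ = (9 - 21)/(2 - 24) ≡ 17/7 mod 29. 7⁻¹ ≡ 25 (mod 29) since 7·25 = 175 ≡ 1, so λ ≡ 19.
  x = λ² - 24 - 2 = 361 - 26 ≡ 16; y = λ·(24 - 16) - 21 ≡ 15. → (16, 15)

(16, 15)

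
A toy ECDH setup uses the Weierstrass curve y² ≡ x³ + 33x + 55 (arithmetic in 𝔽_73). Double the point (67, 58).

(10, 61)

tangent at (67, 58): λ = (3·67² + 33)/(2·58) ≡ 68/43. 43⁻¹ ≡ 17 (mod 73), so λ ≡ 68·17 ≡ 61.
  x = λ² - 67 - 67 = 3721 - 134 ≡ 10; y = λ·(67 - 10) - 58 ≡ 61. → (10, 61)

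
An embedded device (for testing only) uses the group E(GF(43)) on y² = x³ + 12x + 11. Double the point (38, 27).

tangent at (38, 27): λ = (3·38² + 12)/(2·27) ≡ 1/11. 11⁻¹ ≡ 4 (mod 43) since 11·4 = 44 ≡ 1, so λ ≡ 1·4 ≡ 4.
  x = λ² - 38 - 38 = 16 - 76 ≡ 26; y = λ·(38 - 26) - 27 ≡ 21. → (26, 21)

(26, 21)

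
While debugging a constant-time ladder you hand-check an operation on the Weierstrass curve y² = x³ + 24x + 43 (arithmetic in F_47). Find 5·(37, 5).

(20, 43)

Write P = (37, 5).
Repeated addition: build up to 5P.
2P: tangent at (37, 5): λ = (3·37² + 24)/(2·5) ≡ 42/10. 10⁻¹ ≡ 33 (mod 47) since 10·33 = 330 ≡ 1, so λ ≡ 42·33 ≡ 23.
  x = λ² - 37 - 37 = 529 - 74 ≡ 32; y = λ·(37 - 32) - 5 ≡ 16. → (32, 16)
3P: (32, 16) + (37, 5). λ = (5 - 16)/(37 - 32) ≡ 36/5 mod 47. 5⁻¹ ≡ 19 (mod 47), so λ ≡ 26.
  x = λ² - 32 - 37 = 676 - 69 ≡ 43; y = λ·(32 - 43) - 16 ≡ 27. → (43, 27)
4P: (43, 27) + (37, 5). λ = (5 - 27)/(37 - 43) ≡ 25/41 mod 47. 41⁻¹ ≡ 39 (mod 47), so λ ≡ 35.
  x = λ² - 43 - 37 = 1225 - 80 ≡ 17; y = λ·(43 - 17) - 27 ≡ 37. → (17, 37)
5P: (17, 37) + (37, 5). λ = (5 - 37)/(37 - 17) ≡ 15/20 mod 47. 20⁻¹ ≡ 40 (mod 47), so λ ≡ 36.
  x = λ² - 17 - 37 = 1296 - 54 ≡ 20; y = λ·(17 - 20) - 37 ≡ 43. → (20, 43)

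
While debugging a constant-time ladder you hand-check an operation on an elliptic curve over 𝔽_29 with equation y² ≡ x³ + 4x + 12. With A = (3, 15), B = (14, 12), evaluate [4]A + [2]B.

First 4A:
Double-and-add on 4 = (100)₂. Start with A = (3, 15) for the leading 1-bit.
double: tangent at (3, 15): λ = (3·3² + 4)/(2·15) ≡ 2/1. 1⁻¹ ≡ 1 (mod 29) since 1·1 = 1 ≡ 1, so λ ≡ 2·1 ≡ 2.
  x = λ² - 3 - 3 = 4 - 6 ≡ 27; y = λ·(3 - 27) - 15 ≡ 24. → (27, 24)
double: tangent at (27, 24): λ = (3·27² + 4)/(2·24) ≡ 16/19. 19⁻¹ ≡ 26 (mod 29) since 19·26 = 494 ≡ 1, so λ ≡ 16·26 ≡ 10.
  x = λ² - 27 - 27 = 100 - 54 ≡ 17; y = λ·(27 - 17) - 24 ≡ 18. → (17, 18)
4A = (17, 18).
Next 2B:
Repeated addition: build up to 2B.
2B: tangent at (14, 12): λ = (3·14² + 4)/(2·12) ≡ 12/24. 24⁻¹ ≡ 23 (mod 29), so λ ≡ 12·23 ≡ 15.
  x = λ² - 14 - 14 = 225 - 28 ≡ 23; y = λ·(14 - 23) - 12 ≡ 27. → (23, 27)
2B = (23, 27).
Finally 4A + 2B:
(17, 18) + (23, 27). λ = (27 - 18)/(23 - 17) ≡ 9/6 mod 29. 6⁻¹ ≡ 5 (mod 29) since 6·5 = 30 ≡ 1, so λ ≡ 16.
  x = λ² - 17 - 23 = 256 - 40 ≡ 13; y = λ·(17 - 13) - 18 ≡ 17. → (13, 17)

(13, 17)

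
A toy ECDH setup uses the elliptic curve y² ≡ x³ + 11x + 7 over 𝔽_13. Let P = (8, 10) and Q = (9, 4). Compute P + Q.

(6, 4)

(8, 10) + (9, 4). λ = (4 - 10)/(9 - 8) ≡ 7/1 mod 13. 1⁻¹ ≡ 1 (mod 13), so λ ≡ 7.
  x = λ² - 8 - 9 = 49 - 17 ≡ 6; y = λ·(8 - 6) - 10 ≡ 4. → (6, 4)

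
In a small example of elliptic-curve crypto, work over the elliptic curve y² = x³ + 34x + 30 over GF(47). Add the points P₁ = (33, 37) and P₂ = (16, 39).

(12, 2)

(33, 37) + (16, 39). λ = (39 - 37)/(16 - 33) ≡ 2/30 mod 47. 30⁻¹ ≡ 11 (mod 47) since 30·11 = 330 ≡ 1, so λ ≡ 22.
  x = λ² - 33 - 16 = 484 - 49 ≡ 12; y = λ·(33 - 12) - 37 ≡ 2. → (12, 2)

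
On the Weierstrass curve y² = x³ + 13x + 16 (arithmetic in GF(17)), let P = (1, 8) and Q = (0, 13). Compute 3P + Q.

First 3P:
Repeated addition: build up to 3P.
2P: tangent at (1, 8): λ = (3·1² + 13)/(2·8) ≡ 16/16. 16⁻¹ ≡ 16 (mod 17) since 16·16 = 256 ≡ 1, so λ ≡ 16·16 ≡ 1.
  x = λ² - 1 - 1 = 1 - 2 ≡ 16; y = λ·(1 - 16) - 8 ≡ 11. → (16, 11)
3P: (16, 11) + (1, 8). λ = (8 - 11)/(1 - 16) ≡ 14/2 mod 17. 2⁻¹ ≡ 9 (mod 17), so λ ≡ 7.
  x = λ² - 16 - 1 = 49 - 17 ≡ 15; y = λ·(16 - 15) - 11 ≡ 13. → (15, 13)
3P = (15, 13).
Finally 3P + Q:
(15, 13) + (0, 13). λ = (13 - 13)/(0 - 15) ≡ 0/2 mod 17. 2⁻¹ ≡ 9 (mod 17), so λ ≡ 0.
  x = λ² - 15 - 0 = 0 - 15 ≡ 2; y = λ·(15 - 2) - 13 ≡ 4. → (2, 4)

(2, 4)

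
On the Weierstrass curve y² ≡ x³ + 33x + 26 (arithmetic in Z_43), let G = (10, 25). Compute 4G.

(35, 29)

Double-and-add on 4 = (100)₂. Start with G = (10, 25) for the leading 1-bit.
double: tangent at (10, 25): λ = (3·10² + 33)/(2·25) ≡ 32/7. 7⁻¹ ≡ 37 (mod 43), so λ ≡ 32·37 ≡ 23.
  x = λ² - 10 - 10 = 529 - 20 ≡ 36; y = λ·(10 - 36) - 25 ≡ 22. → (36, 22)
double: tangent at (36, 22): λ = (3·36² + 33)/(2·22) ≡ 8/1. 1⁻¹ ≡ 1 (mod 43), so λ ≡ 8·1 ≡ 8.
  x = λ² - 36 - 36 = 64 - 72 ≡ 35; y = λ·(36 - 35) - 22 ≡ 29. → (35, 29)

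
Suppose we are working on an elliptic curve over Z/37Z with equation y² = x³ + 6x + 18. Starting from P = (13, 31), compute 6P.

Double-and-add on 6 = (110)₂. Start with P = (13, 31) for the leading 1-bit.
double: tangent at (13, 31): λ = (3·13² + 6)/(2·31) ≡ 32/25. 25⁻¹ ≡ 3 (mod 37), so λ ≡ 32·3 ≡ 22.
  x = λ² - 13 - 13 = 484 - 26 ≡ 14; y = λ·(13 - 14) - 31 ≡ 21. → (14, 21)
add P: (14, 21) + (13, 31). λ = (31 - 21)/(13 - 14) ≡ 10/36 mod 37. 36⁻¹ ≡ 36 (mod 37), so λ ≡ 27.
  x = λ² - 14 - 13 = 729 - 27 ≡ 36; y = λ·(14 - 36) - 21 ≡ 14. → (36, 14)
double: tangent at (36, 14): λ = (3·36² + 6)/(2·14) ≡ 9/28. 28⁻¹ ≡ 4 (mod 37) since 28·4 = 112 ≡ 1, so λ ≡ 9·4 ≡ 36.
  x = λ² - 36 - 36 = 1296 - 72 ≡ 3; y = λ·(36 - 3) - 14 ≡ 27. → (3, 27)

(3, 27)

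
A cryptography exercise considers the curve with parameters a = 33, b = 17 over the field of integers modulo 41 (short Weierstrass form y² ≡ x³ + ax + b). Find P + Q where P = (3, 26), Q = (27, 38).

(3, 26) + (27, 38). λ = (38 - 26)/(27 - 3) ≡ 12/24 mod 41. 24⁻¹ ≡ 12 (mod 41), so λ ≡ 21.
  x = λ² - 3 - 27 = 441 - 30 ≡ 1; y = λ·(3 - 1) - 26 ≡ 16. → (1, 16)

(1, 16)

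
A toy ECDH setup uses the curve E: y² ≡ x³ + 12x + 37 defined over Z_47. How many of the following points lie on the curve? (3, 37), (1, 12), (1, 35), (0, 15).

4

(3, 37): 37² ≡ 6, rhs ≡ 6 → on.
(1, 12): 12² ≡ 3, rhs ≡ 3 → on.
(1, 35): 35² ≡ 3, rhs ≡ 3 → on.
(0, 15): 15² ≡ 37, rhs ≡ 37 → on.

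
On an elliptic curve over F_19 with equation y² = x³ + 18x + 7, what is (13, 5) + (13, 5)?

tangent at (13, 5): λ = (3·13² + 18)/(2·5) ≡ 12/10. 10⁻¹ ≡ 2 (mod 19) since 10·2 = 20 ≡ 1, so λ ≡ 12·2 ≡ 5.
  x = λ² - 13 - 13 = 25 - 26 ≡ 18; y = λ·(13 - 18) - 5 ≡ 8. → (18, 8)

(18, 8)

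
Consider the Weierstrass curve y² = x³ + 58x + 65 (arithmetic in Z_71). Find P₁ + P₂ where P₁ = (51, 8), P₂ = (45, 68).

(4, 19)

(51, 8) + (45, 68). λ = (68 - 8)/(45 - 51) ≡ 60/65 mod 71. 65⁻¹ ≡ 59 (mod 71), so λ ≡ 61.
  x = λ² - 51 - 45 = 3721 - 96 ≡ 4; y = λ·(51 - 4) - 8 ≡ 19. → (4, 19)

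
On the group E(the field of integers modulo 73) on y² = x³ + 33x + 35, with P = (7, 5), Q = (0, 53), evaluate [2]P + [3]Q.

First 2P:
Repeated addition: build up to 2P.
2P: tangent at (7, 5): λ = (3·7² + 33)/(2·5) ≡ 34/10. 10⁻¹ ≡ 22 (mod 73), so λ ≡ 34·22 ≡ 18.
  x = λ² - 7 - 7 = 324 - 14 ≡ 18; y = λ·(7 - 18) - 5 ≡ 16. → (18, 16)
2P = (18, 16).
Next 3Q:
Repeated addition: build up to 3Q.
2Q: tangent at (0, 53): λ = (3·0² + 33)/(2·53) ≡ 33/33. 33⁻¹ ≡ 31 (mod 73), so λ ≡ 33·31 ≡ 1.
  x = λ² - 0 - 0 = 1 - 0 ≡ 1; y = λ·(0 - 1) - 53 ≡ 19. → (1, 19)
3Q: (1, 19) + (0, 53). λ = (53 - 19)/(0 - 1) ≡ 34/72 mod 73. 72⁻¹ ≡ 72 (mod 73), so λ ≡ 39.
  x = λ² - 1 - 0 = 1521 - 1 ≡ 60; y = λ·(1 - 60) - 19 ≡ 16. → (60, 16)
3Q = (60, 16).
Finally 2P + 3Q:
(18, 16) + (60, 16). λ = (16 - 16)/(60 - 18) ≡ 0/42 mod 73. 42⁻¹ ≡ 40 (mod 73) since 42·40 = 1680 ≡ 1, so λ ≡ 0.
  x = λ² - 18 - 60 = 0 - 78 ≡ 68; y = λ·(18 - 68) - 16 ≡ 57. → (68, 57)

(68, 57)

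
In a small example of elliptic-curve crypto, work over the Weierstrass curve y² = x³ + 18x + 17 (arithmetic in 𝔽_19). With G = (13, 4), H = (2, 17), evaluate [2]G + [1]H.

First 2G:
Repeated addition: build up to 2G.
2G: tangent at (13, 4): λ = (3·13² + 18)/(2·4) ≡ 12/8. 8⁻¹ ≡ 12 (mod 19) since 8·12 = 96 ≡ 1, so λ ≡ 12·12 ≡ 11.
  x = λ² - 13 - 13 = 121 - 26 ≡ 0; y = λ·(13 - 0) - 4 ≡ 6. → (0, 6)
2G = (0, 6).
Finally 2G + H:
(0, 6) + (2, 17). λ = (17 - 6)/(2 - 0) ≡ 11/2 mod 19. 2⁻¹ ≡ 10 (mod 19) since 2·10 = 20 ≡ 1, so λ ≡ 15.
  x = λ² - 0 - 2 = 225 - 2 ≡ 14; y = λ·(0 - 14) - 6 ≡ 12. → (14, 12)

(14, 12)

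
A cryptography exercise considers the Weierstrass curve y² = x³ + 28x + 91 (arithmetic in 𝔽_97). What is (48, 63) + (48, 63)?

tangent at (48, 63): λ = (3·48² + 28)/(2·63) ≡ 53/29. 29⁻¹ ≡ 87 (mod 97), so λ ≡ 53·87 ≡ 52.
  x = λ² - 48 - 48 = 2704 - 96 ≡ 86; y = λ·(48 - 86) - 63 ≡ 95. → (86, 95)

(86, 95)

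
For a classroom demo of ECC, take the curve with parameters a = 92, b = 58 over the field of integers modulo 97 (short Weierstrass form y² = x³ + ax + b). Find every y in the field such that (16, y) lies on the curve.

0

x³ + 92x + 58 = 5626 ≡ 0 (mod 97).
Only y = 0 satisfies y² ≡ 0.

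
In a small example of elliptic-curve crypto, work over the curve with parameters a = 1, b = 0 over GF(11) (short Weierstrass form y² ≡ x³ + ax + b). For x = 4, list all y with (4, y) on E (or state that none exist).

x³ + 1x + 0 = 68 ≡ 2 (mod 11).
2 is a non-residue mod 11; no y exists.

none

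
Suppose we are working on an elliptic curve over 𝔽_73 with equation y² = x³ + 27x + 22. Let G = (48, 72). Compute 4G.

(46, 59)

Double-and-add on 4 = (100)₂. Start with G = (48, 72) for the leading 1-bit.
double: tangent at (48, 72): λ = (3·48² + 27)/(2·72) ≡ 4/71. 71⁻¹ ≡ 36 (mod 73) since 71·36 = 2556 ≡ 1, so λ ≡ 4·36 ≡ 71.
  x = λ² - 48 - 48 = 5041 - 96 ≡ 54; y = λ·(48 - 54) - 72 ≡ 13. → (54, 13)
double: tangent at (54, 13): λ = (3·54² + 27)/(2·13) ≡ 15/26. 26⁻¹ ≡ 59 (mod 73), so λ ≡ 15·59 ≡ 9.
  x = λ² - 54 - 54 = 81 - 108 ≡ 46; y = λ·(54 - 46) - 13 ≡ 59. → (46, 59)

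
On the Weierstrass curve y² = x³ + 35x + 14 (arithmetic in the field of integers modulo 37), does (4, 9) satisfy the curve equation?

no

y² = 9² ≡ 7; x³ + 35x + 14 = 218 ≡ 33 (mod 37). 7 ≠ 33.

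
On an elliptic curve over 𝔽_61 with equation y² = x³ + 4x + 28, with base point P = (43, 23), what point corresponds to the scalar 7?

(43, 23)

Repeated addition: build up to 7P.
2P: tangent at (43, 23): λ = (3·43² + 4)/(2·23) ≡ 0/46. 46⁻¹ ≡ 4 (mod 61), so λ ≡ 0·4 ≡ 0.
  x = λ² - 43 - 43 = 0 - 86 ≡ 36; y = λ·(43 - 36) - 23 ≡ 38. → (36, 38)
3P: (36, 38) + (43, 23). λ = (23 - 38)/(43 - 36) ≡ 46/7 mod 61. 7⁻¹ ≡ 35 (mod 61) since 7·35 = 245 ≡ 1, so λ ≡ 24.
  x = λ² - 36 - 43 = 576 - 79 ≡ 9; y = λ·(36 - 9) - 38 ≡ 0. → (9, 0)
4P: (9, 0) + (43, 23). λ = (23 - 0)/(43 - 9) ≡ 23/34 mod 61. 34⁻¹ ≡ 9 (mod 61) since 34·9 = 306 ≡ 1, so λ ≡ 24.
  x = λ² - 9 - 43 = 576 - 52 ≡ 36; y = λ·(9 - 36) - 0 ≡ 23. → (36, 23)
5P: (36, 23) + (43, 23). λ = (23 - 23)/(43 - 36) ≡ 0/7 mod 61. 7⁻¹ ≡ 35 (mod 61) since 7·35 = 245 ≡ 1, so λ ≡ 0.
  x = λ² - 36 - 43 = 0 - 79 ≡ 43; y = λ·(36 - 43) - 23 ≡ 38. → (43, 38)
6P: (43, 38) + (43, 23): same x and y₁ ≡ -y₂, so the sum is O.
7P: O + (43, 23) = (43, 23) (identity).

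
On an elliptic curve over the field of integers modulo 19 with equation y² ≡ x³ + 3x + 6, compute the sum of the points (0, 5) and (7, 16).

(0, 5) + (7, 16). λ = (16 - 5)/(7 - 0) ≡ 11/7 mod 19. 7⁻¹ ≡ 11 (mod 19) since 7·11 = 77 ≡ 1, so λ ≡ 7.
  x = λ² - 0 - 7 = 49 - 7 ≡ 4; y = λ·(0 - 4) - 5 ≡ 5. → (4, 5)

(4, 5)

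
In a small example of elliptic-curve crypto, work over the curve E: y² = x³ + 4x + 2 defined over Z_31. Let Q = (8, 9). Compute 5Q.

(4, 12)

Repeated addition: build up to 5Q.
2Q: tangent at (8, 9): λ = (3·8² + 4)/(2·9) ≡ 10/18. 18⁻¹ ≡ 19 (mod 31), so λ ≡ 10·19 ≡ 4.
  x = λ² - 8 - 8 = 16 - 16 ≡ 0; y = λ·(8 - 0) - 9 ≡ 23. → (0, 23)
3Q: (0, 23) + (8, 9). λ = (9 - 23)/(8 - 0) ≡ 17/8 mod 31. 8⁻¹ ≡ 4 (mod 31) since 8·4 = 32 ≡ 1, so λ ≡ 6.
  x = λ² - 0 - 8 = 36 - 8 ≡ 28; y = λ·(0 - 28) - 23 ≡ 26. → (28, 26)
4Q: (28, 26) + (8, 9). λ = (9 - 26)/(8 - 28) ≡ 14/11 mod 31. 11⁻¹ ≡ 17 (mod 31) since 11·17 = 187 ≡ 1, so λ ≡ 21.
  x = λ² - 28 - 8 = 441 - 36 ≡ 2; y = λ·(28 - 2) - 26 ≡ 24. → (2, 24)
5Q: (2, 24) + (8, 9). λ = (9 - 24)/(8 - 2) ≡ 16/6 mod 31. 6⁻¹ ≡ 26 (mod 31), so λ ≡ 13.
  x = λ² - 2 - 8 = 169 - 10 ≡ 4; y = λ·(2 - 4) - 24 ≡ 12. → (4, 12)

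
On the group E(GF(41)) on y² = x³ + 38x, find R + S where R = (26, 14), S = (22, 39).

(26, 14) + (22, 39). λ = (39 - 14)/(22 - 26) ≡ 25/37 mod 41. 37⁻¹ ≡ 10 (mod 41) since 37·10 = 370 ≡ 1, so λ ≡ 4.
  x = λ² - 26 - 22 = 16 - 48 ≡ 9; y = λ·(26 - 9) - 14 ≡ 13. → (9, 13)

(9, 13)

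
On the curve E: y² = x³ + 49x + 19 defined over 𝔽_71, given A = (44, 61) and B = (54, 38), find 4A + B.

(61, 34)

First 4A:
Repeated addition: build up to 4A.
2A: tangent at (44, 61): λ = (3·44² + 49)/(2·61) ≡ 35/51. 51⁻¹ ≡ 39 (mod 71), so λ ≡ 35·39 ≡ 16.
  x = λ² - 44 - 44 = 256 - 88 ≡ 26; y = λ·(44 - 26) - 61 ≡ 14. → (26, 14)
3A: (26, 14) + (44, 61). λ = (61 - 14)/(44 - 26) ≡ 47/18 mod 71. 18⁻¹ ≡ 4 (mod 71) since 18·4 = 72 ≡ 1, so λ ≡ 46.
  x = λ² - 26 - 44 = 2116 - 70 ≡ 58; y = λ·(26 - 58) - 14 ≡ 5. → (58, 5)
4A: (58, 5) + (44, 61). λ = (61 - 5)/(44 - 58) ≡ 56/57 mod 71. 57⁻¹ ≡ 5 (mod 71) since 57·5 = 285 ≡ 1, so λ ≡ 67.
  x = λ² - 58 - 44 = 4489 - 102 ≡ 56; y = λ·(58 - 56) - 5 ≡ 58. → (56, 58)
4A = (56, 58).
Finally 4A + B:
(56, 58) + (54, 38). λ = (38 - 58)/(54 - 56) ≡ 51/69 mod 71. 69⁻¹ ≡ 35 (mod 71), so λ ≡ 10.
  x = λ² - 56 - 54 = 100 - 110 ≡ 61; y = λ·(56 - 61) - 58 ≡ 34. → (61, 34)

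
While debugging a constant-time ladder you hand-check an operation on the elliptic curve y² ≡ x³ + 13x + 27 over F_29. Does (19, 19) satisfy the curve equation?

y² = 19² ≡ 13; x³ + 13x + 27 = 7133 ≡ 28 (mod 29). 13 ≠ 28.

no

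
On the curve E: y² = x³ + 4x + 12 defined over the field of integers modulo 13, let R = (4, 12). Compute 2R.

(5, 1)

tangent at (4, 12): λ = (3·4² + 4)/(2·12) ≡ 0/11. 11⁻¹ ≡ 6 (mod 13), so λ ≡ 0·6 ≡ 0.
  x = λ² - 4 - 4 = 0 - 8 ≡ 5; y = λ·(4 - 5) - 12 ≡ 1. → (5, 1)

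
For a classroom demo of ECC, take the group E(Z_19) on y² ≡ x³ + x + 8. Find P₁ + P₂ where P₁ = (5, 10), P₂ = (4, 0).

(5, 10) + (4, 0). λ = (0 - 10)/(4 - 5) ≡ 9/18 mod 19. 18⁻¹ ≡ 18 (mod 19) since 18·18 = 324 ≡ 1, so λ ≡ 10.
  x = λ² - 5 - 4 = 100 - 9 ≡ 15; y = λ·(5 - 15) - 10 ≡ 4. → (15, 4)

(15, 4)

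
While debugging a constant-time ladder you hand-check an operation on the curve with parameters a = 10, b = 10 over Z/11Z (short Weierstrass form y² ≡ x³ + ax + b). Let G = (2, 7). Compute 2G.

tangent at (2, 7): λ = (3·2² + 10)/(2·7) ≡ 0/3. 3⁻¹ ≡ 4 (mod 11), so λ ≡ 0·4 ≡ 0.
  x = λ² - 2 - 2 = 0 - 4 ≡ 7; y = λ·(2 - 7) - 7 ≡ 4. → (7, 4)

(7, 4)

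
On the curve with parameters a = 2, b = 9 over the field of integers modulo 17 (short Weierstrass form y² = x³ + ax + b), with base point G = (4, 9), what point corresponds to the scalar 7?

Double-and-add on 7 = (111)₂. Start with G = (4, 9) for the leading 1-bit.
double: tangent at (4, 9): λ = (3·4² + 2)/(2·9) ≡ 16/1. 1⁻¹ ≡ 1 (mod 17), so λ ≡ 16·1 ≡ 16.
  x = λ² - 4 - 4 = 256 - 8 ≡ 10; y = λ·(4 - 10) - 9 ≡ 14. → (10, 14)
add G: (10, 14) + (4, 9). λ = (9 - 14)/(4 - 10) ≡ 12/11 mod 17. 11⁻¹ ≡ 14 (mod 17) since 11·14 = 154 ≡ 1, so λ ≡ 15.
  x = λ² - 10 - 4 = 225 - 14 ≡ 7; y = λ·(10 - 7) - 14 ≡ 14. → (7, 14)
double: tangent at (7, 14): λ = (3·7² + 2)/(2·14) ≡ 13/11. 11⁻¹ ≡ 14 (mod 17), so λ ≡ 13·14 ≡ 12.
  x = λ² - 7 - 7 = 144 - 14 ≡ 11; y = λ·(7 - 11) - 14 ≡ 6. → (11, 6)
add G: (11, 6) + (4, 9). λ = (9 - 6)/(4 - 11) ≡ 3/10 mod 17. 10⁻¹ ≡ 12 (mod 17), so λ ≡ 2.
  x = λ² - 11 - 4 = 4 - 15 ≡ 6; y = λ·(11 - 6) - 6 ≡ 4. → (6, 4)

(6, 4)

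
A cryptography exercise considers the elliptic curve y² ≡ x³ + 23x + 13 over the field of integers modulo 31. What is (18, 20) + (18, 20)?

(2, 6)

tangent at (18, 20): λ = (3·18² + 23)/(2·20) ≡ 3/9. 9⁻¹ ≡ 7 (mod 31), so λ ≡ 3·7 ≡ 21.
  x = λ² - 18 - 18 = 441 - 36 ≡ 2; y = λ·(18 - 2) - 20 ≡ 6. → (2, 6)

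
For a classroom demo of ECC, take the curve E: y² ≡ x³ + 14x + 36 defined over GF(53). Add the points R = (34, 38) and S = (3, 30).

(34, 38) + (3, 30). λ = (30 - 38)/(3 - 34) ≡ 45/22 mod 53. 22⁻¹ ≡ 41 (mod 53), so λ ≡ 43.
  x = λ² - 34 - 3 = 1849 - 37 ≡ 10; y = λ·(34 - 10) - 38 ≡ 40. → (10, 40)

(10, 40)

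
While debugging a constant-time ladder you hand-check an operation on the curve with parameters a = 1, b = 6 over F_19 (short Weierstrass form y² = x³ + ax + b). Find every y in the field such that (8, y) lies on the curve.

none

x³ + 1x + 6 = 526 ≡ 13 (mod 19).
13 is a non-residue mod 19; no y exists.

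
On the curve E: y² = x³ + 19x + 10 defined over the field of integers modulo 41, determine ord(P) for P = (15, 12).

7

2P: tangent at (15, 12): λ = (3·15² + 19)/(2·12) ≡ 38/24. 24⁻¹ ≡ 12 (mod 41) since 24·12 = 288 ≡ 1, so λ ≡ 38·12 ≡ 5.
  x = λ² - 15 - 15 = 25 - 30 ≡ 36; y = λ·(15 - 36) - 12 ≡ 6. → (36, 6)
3P: (36, 6) + (15, 12). λ = (12 - 6)/(15 - 36) ≡ 6/20 mod 41. 20⁻¹ ≡ 39 (mod 41) since 20·39 = 780 ≡ 1, so λ ≡ 29.
  x = λ² - 36 - 15 = 841 - 51 ≡ 11; y = λ·(36 - 11) - 6 ≡ 22. → (11, 22)
4P: (11, 22) + (15, 12). λ = (12 - 22)/(15 - 11) ≡ 31/4 mod 41. 4⁻¹ ≡ 31 (mod 41), so λ ≡ 18.
  x = λ² - 11 - 15 = 324 - 26 ≡ 11; y = λ·(11 - 11) - 22 ≡ 19. → (11, 19)
5P: (11, 19) + (15, 12). λ = (12 - 19)/(15 - 11) ≡ 34/4 mod 41. 4⁻¹ ≡ 31 (mod 41), so λ ≡ 29.
  x = λ² - 11 - 15 = 841 - 26 ≡ 36; y = λ·(11 - 36) - 19 ≡ 35. → (36, 35)
6P: (36, 35) + (15, 12). λ = (12 - 35)/(15 - 36) ≡ 18/20 mod 41. 20⁻¹ ≡ 39 (mod 41) since 20·39 = 780 ≡ 1, so λ ≡ 5.
  x = λ² - 36 - 15 = 25 - 51 ≡ 15; y = λ·(36 - 15) - 35 ≡ 29. → (15, 29)
7P: (15, 29) + (15, 12): same x and y₁ ≡ -y₂, so the sum is the point at infinity.
7P = the point at infinity, so the order is 7.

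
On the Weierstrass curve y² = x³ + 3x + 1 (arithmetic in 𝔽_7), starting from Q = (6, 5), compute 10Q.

(6, 5)

Repeated addition: build up to 10Q.
2Q: tangent at (6, 5): λ = (3·6² + 3)/(2·5) ≡ 6/3. 3⁻¹ ≡ 5 (mod 7) since 3·5 = 15 ≡ 1, so λ ≡ 6·5 ≡ 2.
  x = λ² - 6 - 6 = 4 - 12 ≡ 6; y = λ·(6 - 6) - 5 ≡ 2. → (6, 2)
3Q: (6, 2) + (6, 5): same x and y₁ ≡ -y₂, so the sum is 𝒪.
4Q: 𝒪 + (6, 5) = (6, 5) (identity).
5Q: tangent at (6, 5): λ = (3·6² + 3)/(2·5) ≡ 6/3. 3⁻¹ ≡ 5 (mod 7), so λ ≡ 6·5 ≡ 2.
  x = λ² - 6 - 6 = 4 - 12 ≡ 6; y = λ·(6 - 6) - 5 ≡ 2. → (6, 2)
6Q: (6, 2) + (6, 5): same x and y₁ ≡ -y₂, so the sum is 𝒪.
7Q: 𝒪 + (6, 5) = (6, 5) (identity).
8Q: tangent at (6, 5): λ = (3·6² + 3)/(2·5) ≡ 6/3. 3⁻¹ ≡ 5 (mod 7) since 3·5 = 15 ≡ 1, so λ ≡ 6·5 ≡ 2.
  x = λ² - 6 - 6 = 4 - 12 ≡ 6; y = λ·(6 - 6) - 5 ≡ 2. → (6, 2)
9Q: (6, 2) + (6, 5): same x and y₁ ≡ -y₂, so the sum is 𝒪.
10Q: 𝒪 + (6, 5) = (6, 5) (identity).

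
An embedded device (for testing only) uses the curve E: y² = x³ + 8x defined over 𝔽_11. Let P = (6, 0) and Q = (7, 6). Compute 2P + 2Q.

(9, 3)

First 2P:
Repeated addition: build up to 2P.
2P: (6, 0) + (6, 0): same x and y₁ ≡ -y₂, so the sum is 𝒪.
2P = 𝒪.
Next 2Q:
Repeated addition: build up to 2Q.
2Q: tangent at (7, 6): λ = (3·7² + 8)/(2·6) ≡ 1/1. 1⁻¹ ≡ 1 (mod 11), so λ ≡ 1·1 ≡ 1.
  x = λ² - 7 - 7 = 1 - 14 ≡ 9; y = λ·(7 - 9) - 6 ≡ 3. → (9, 3)
2Q = (9, 3).
Finally 2P + 2Q:
𝒪 + (9, 3) = (9, 3) (identity).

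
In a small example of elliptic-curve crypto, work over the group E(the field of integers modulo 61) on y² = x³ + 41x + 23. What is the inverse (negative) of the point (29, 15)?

-(29, 15) = (29, -15 mod 61) = (29, 46).

(29, 46)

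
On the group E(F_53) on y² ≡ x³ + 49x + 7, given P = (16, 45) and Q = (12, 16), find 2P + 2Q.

First 2P:
Repeated addition: build up to 2P.
2P: tangent at (16, 45): λ = (3·16² + 49)/(2·45) ≡ 22/37. 37⁻¹ ≡ 43 (mod 53), so λ ≡ 22·43 ≡ 45.
  x = λ² - 16 - 16 = 2025 - 32 ≡ 32; y = λ·(16 - 32) - 45 ≡ 30. → (32, 30)
2P = (32, 30).
Next 2Q:
Repeated addition: build up to 2Q.
2Q: tangent at (12, 16): λ = (3·12² + 49)/(2·16) ≡ 4/32. 32⁻¹ ≡ 5 (mod 53) since 32·5 = 160 ≡ 1, so λ ≡ 4·5 ≡ 20.
  x = λ² - 12 - 12 = 400 - 24 ≡ 5; y = λ·(12 - 5) - 16 ≡ 18. → (5, 18)
2Q = (5, 18).
Finally 2P + 2Q:
(32, 30) + (5, 18). λ = (18 - 30)/(5 - 32) ≡ 41/26 mod 53. 26⁻¹ ≡ 51 (mod 53), so λ ≡ 24.
  x = λ² - 32 - 5 = 576 - 37 ≡ 9; y = λ·(32 - 9) - 30 ≡ 45. → (9, 45)

(9, 45)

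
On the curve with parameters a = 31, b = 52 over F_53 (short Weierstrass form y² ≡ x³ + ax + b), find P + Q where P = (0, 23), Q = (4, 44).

(7, 33)

(0, 23) + (4, 44). λ = (44 - 23)/(4 - 0) ≡ 21/4 mod 53. 4⁻¹ ≡ 40 (mod 53), so λ ≡ 45.
  x = λ² - 0 - 4 = 2025 - 4 ≡ 7; y = λ·(0 - 7) - 23 ≡ 33. → (7, 33)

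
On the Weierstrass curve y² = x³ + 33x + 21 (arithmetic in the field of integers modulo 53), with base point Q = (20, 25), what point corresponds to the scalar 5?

Repeated addition: build up to 5Q.
2Q: tangent at (20, 25): λ = (3·20² + 33)/(2·25) ≡ 14/50. 50⁻¹ ≡ 35 (mod 53) since 50·35 = 1750 ≡ 1, so λ ≡ 14·35 ≡ 13.
  x = λ² - 20 - 20 = 169 - 40 ≡ 23; y = λ·(20 - 23) - 25 ≡ 42. → (23, 42)
3Q: (23, 42) + (20, 25). λ = (25 - 42)/(20 - 23) ≡ 36/50 mod 53. 50⁻¹ ≡ 35 (mod 53) since 50·35 = 1750 ≡ 1, so λ ≡ 41.
  x = λ² - 23 - 20 = 1681 - 43 ≡ 48; y = λ·(23 - 48) - 42 ≡ 46. → (48, 46)
4Q: (48, 46) + (20, 25). λ = (25 - 46)/(20 - 48) ≡ 32/25 mod 53. 25⁻¹ ≡ 17 (mod 53) since 25·17 = 425 ≡ 1, so λ ≡ 14.
  x = λ² - 48 - 20 = 196 - 68 ≡ 22; y = λ·(48 - 22) - 46 ≡ 0. → (22, 0)
5Q: (22, 0) + (20, 25). λ = (25 - 0)/(20 - 22) ≡ 25/51 mod 53. 51⁻¹ ≡ 26 (mod 53) since 51·26 = 1326 ≡ 1, so λ ≡ 14.
  x = λ² - 22 - 20 = 196 - 42 ≡ 48; y = λ·(22 - 48) - 0 ≡ 7. → (48, 7)

(48, 7)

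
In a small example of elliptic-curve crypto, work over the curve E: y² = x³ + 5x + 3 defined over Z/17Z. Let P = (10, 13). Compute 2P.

tangent at (10, 13): λ = (3·10² + 5)/(2·13) ≡ 16/9. 9⁻¹ ≡ 2 (mod 17), so λ ≡ 16·2 ≡ 15.
  x = λ² - 10 - 10 = 225 - 20 ≡ 1; y = λ·(10 - 1) - 13 ≡ 3. → (1, 3)

(1, 3)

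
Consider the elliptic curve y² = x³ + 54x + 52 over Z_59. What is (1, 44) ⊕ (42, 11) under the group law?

(1, 44) + (42, 11). λ = (11 - 44)/(42 - 1) ≡ 26/41 mod 59. 41⁻¹ ≡ 36 (mod 59), so λ ≡ 51.
  x = λ² - 1 - 42 = 2601 - 43 ≡ 21; y = λ·(1 - 21) - 44 ≡ 57. → (21, 57)

(21, 57)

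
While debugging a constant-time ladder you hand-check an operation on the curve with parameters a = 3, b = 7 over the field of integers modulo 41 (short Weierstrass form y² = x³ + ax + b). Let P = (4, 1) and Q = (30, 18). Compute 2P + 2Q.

(4, 40)

First 2P:
Repeated addition: build up to 2P.
2P: tangent at (4, 1): λ = (3·4² + 3)/(2·1) ≡ 10/2. 2⁻¹ ≡ 21 (mod 41) since 2·21 = 42 ≡ 1, so λ ≡ 10·21 ≡ 5.
  x = λ² - 4 - 4 = 25 - 8 ≡ 17; y = λ·(4 - 17) - 1 ≡ 16. → (17, 16)
2P = (17, 16).
Next 2Q:
Repeated addition: build up to 2Q.
2Q: tangent at (30, 18): λ = (3·30² + 3)/(2·18) ≡ 38/36. 36⁻¹ ≡ 8 (mod 41), so λ ≡ 38·8 ≡ 17.
  x = λ² - 30 - 30 = 289 - 60 ≡ 24; y = λ·(30 - 24) - 18 ≡ 2. → (24, 2)
2Q = (24, 2).
Finally 2P + 2Q:
(17, 16) + (24, 2). λ = (2 - 16)/(24 - 17) ≡ 27/7 mod 41. 7⁻¹ ≡ 6 (mod 41), so λ ≡ 39.
  x = λ² - 17 - 24 = 1521 - 41 ≡ 4; y = λ·(17 - 4) - 16 ≡ 40. → (4, 40)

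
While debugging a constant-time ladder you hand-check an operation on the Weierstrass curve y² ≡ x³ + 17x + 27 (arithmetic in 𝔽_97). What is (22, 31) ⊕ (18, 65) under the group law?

(8, 44)

(22, 31) + (18, 65). λ = (65 - 31)/(18 - 22) ≡ 34/93 mod 97. 93⁻¹ ≡ 24 (mod 97) since 93·24 = 2232 ≡ 1, so λ ≡ 40.
  x = λ² - 22 - 18 = 1600 - 40 ≡ 8; y = λ·(22 - 8) - 31 ≡ 44. → (8, 44)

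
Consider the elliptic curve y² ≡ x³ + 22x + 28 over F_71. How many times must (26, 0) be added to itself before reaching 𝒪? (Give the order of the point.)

2

2P: (26, 0) + (26, 0): same x and y₁ ≡ -y₂, so the sum is 𝒪.
2P = 𝒪, so the order is 2.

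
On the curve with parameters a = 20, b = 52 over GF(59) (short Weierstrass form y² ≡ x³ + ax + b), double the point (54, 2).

tangent at (54, 2): λ = (3·54² + 20)/(2·2) ≡ 36/4. 4⁻¹ ≡ 15 (mod 59), so λ ≡ 36·15 ≡ 9.
  x = λ² - 54 - 54 = 81 - 108 ≡ 32; y = λ·(54 - 32) - 2 ≡ 19. → (32, 19)

(32, 19)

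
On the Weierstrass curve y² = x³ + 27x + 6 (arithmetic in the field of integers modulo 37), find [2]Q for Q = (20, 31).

(25, 27)

tangent at (20, 31): λ = (3·20² + 27)/(2·31) ≡ 6/25. 25⁻¹ ≡ 3 (mod 37), so λ ≡ 6·3 ≡ 18.
  x = λ² - 20 - 20 = 324 - 40 ≡ 25; y = λ·(20 - 25) - 31 ≡ 27. → (25, 27)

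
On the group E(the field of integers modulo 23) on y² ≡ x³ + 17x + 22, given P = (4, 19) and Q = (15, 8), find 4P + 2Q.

(20, 6)

First 4P:
Double-and-add on 4 = (100)₂. Start with P = (4, 19) for the leading 1-bit.
double: tangent at (4, 19): λ = (3·4² + 17)/(2·19) ≡ 19/15. 15⁻¹ ≡ 20 (mod 23), so λ ≡ 19·20 ≡ 12.
  x = λ² - 4 - 4 = 144 - 8 ≡ 21; y = λ·(4 - 21) - 19 ≡ 7. → (21, 7)
double: tangent at (21, 7): λ = (3·21² + 17)/(2·7) ≡ 6/14. 14⁻¹ ≡ 5 (mod 23), so λ ≡ 6·5 ≡ 7.
  x = λ² - 21 - 21 = 49 - 42 ≡ 7; y = λ·(21 - 7) - 7 ≡ 22. → (7, 22)
4P = (7, 22).
Next 2Q:
Repeated addition: build up to 2Q.
2Q: tangent at (15, 8): λ = (3·15² + 17)/(2·8) ≡ 2/16. 16⁻¹ ≡ 13 (mod 23) since 16·13 = 208 ≡ 1, so λ ≡ 2·13 ≡ 3.
  x = λ² - 15 - 15 = 9 - 30 ≡ 2; y = λ·(15 - 2) - 8 ≡ 8. → (2, 8)
2Q = (2, 8).
Finally 4P + 2Q:
(7, 22) + (2, 8). λ = (8 - 22)/(2 - 7) ≡ 9/18 mod 23. 18⁻¹ ≡ 9 (mod 23), so λ ≡ 12.
  x = λ² - 7 - 2 = 144 - 9 ≡ 20; y = λ·(7 - 20) - 22 ≡ 6. → (20, 6)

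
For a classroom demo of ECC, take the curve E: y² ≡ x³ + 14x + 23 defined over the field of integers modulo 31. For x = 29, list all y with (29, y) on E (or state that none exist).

x³ + 14x + 23 = 24818 ≡ 18 (mod 31).
Square roots of 18 mod 31: 7 and 24 (since 7² = 49 ≡ 18).

7, 24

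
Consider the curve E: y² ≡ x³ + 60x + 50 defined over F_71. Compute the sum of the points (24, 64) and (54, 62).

(24, 64) + (54, 62). λ = (62 - 64)/(54 - 24) ≡ 69/30 mod 71. 30⁻¹ ≡ 45 (mod 71), so λ ≡ 52.
  x = λ² - 24 - 54 = 2704 - 78 ≡ 70; y = λ·(24 - 70) - 64 ≡ 29. → (70, 29)

(70, 29)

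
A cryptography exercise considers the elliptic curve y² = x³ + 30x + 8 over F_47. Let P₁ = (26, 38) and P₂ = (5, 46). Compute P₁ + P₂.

(26, 38) + (5, 46). λ = (46 - 38)/(5 - 26) ≡ 8/26 mod 47. 26⁻¹ ≡ 38 (mod 47), so λ ≡ 22.
  x = λ² - 26 - 5 = 484 - 31 ≡ 30; y = λ·(26 - 30) - 38 ≡ 15. → (30, 15)

(30, 15)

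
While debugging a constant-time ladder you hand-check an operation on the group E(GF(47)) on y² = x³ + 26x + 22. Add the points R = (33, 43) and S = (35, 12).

(33, 43) + (35, 12). λ = (12 - 43)/(35 - 33) ≡ 16/2 mod 47. 2⁻¹ ≡ 24 (mod 47) since 2·24 = 48 ≡ 1, so λ ≡ 8.
  x = λ² - 33 - 35 = 64 - 68 ≡ 43; y = λ·(33 - 43) - 43 ≡ 18. → (43, 18)

(43, 18)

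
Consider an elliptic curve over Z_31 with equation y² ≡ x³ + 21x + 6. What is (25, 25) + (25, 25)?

tangent at (25, 25): λ = (3·25² + 21)/(2·25) ≡ 5/19. 19⁻¹ ≡ 18 (mod 31), so λ ≡ 5·18 ≡ 28.
  x = λ² - 25 - 25 = 784 - 50 ≡ 21; y = λ·(25 - 21) - 25 ≡ 25. → (21, 25)

(21, 25)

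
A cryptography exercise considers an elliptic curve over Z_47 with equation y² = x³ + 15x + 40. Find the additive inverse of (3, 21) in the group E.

-(3, 21) = (3, -21 mod 47) = (3, 26).

(3, 26)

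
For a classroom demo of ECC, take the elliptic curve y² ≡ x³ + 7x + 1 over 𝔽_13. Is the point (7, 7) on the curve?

no

y² = 7² ≡ 10; x³ + 7x + 1 = 393 ≡ 3 (mod 13). 10 ≠ 3.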